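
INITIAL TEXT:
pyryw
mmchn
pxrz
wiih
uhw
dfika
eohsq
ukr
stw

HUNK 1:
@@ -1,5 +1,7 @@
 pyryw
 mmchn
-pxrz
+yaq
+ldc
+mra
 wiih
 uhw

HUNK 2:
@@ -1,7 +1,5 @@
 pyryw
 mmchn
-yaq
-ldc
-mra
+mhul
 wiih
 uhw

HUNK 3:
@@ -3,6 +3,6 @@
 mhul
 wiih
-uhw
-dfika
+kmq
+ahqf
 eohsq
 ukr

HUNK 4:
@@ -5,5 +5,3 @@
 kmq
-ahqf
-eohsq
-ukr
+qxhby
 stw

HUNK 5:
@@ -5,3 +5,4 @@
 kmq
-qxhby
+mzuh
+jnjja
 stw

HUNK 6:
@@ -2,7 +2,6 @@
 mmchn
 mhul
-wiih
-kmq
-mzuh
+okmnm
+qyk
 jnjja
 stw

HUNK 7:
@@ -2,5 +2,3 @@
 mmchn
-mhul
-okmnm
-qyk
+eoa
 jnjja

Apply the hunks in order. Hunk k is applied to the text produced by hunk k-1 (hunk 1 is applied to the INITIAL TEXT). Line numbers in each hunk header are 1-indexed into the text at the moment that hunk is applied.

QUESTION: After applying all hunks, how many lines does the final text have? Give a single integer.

Hunk 1: at line 1 remove [pxrz] add [yaq,ldc,mra] -> 11 lines: pyryw mmchn yaq ldc mra wiih uhw dfika eohsq ukr stw
Hunk 2: at line 1 remove [yaq,ldc,mra] add [mhul] -> 9 lines: pyryw mmchn mhul wiih uhw dfika eohsq ukr stw
Hunk 3: at line 3 remove [uhw,dfika] add [kmq,ahqf] -> 9 lines: pyryw mmchn mhul wiih kmq ahqf eohsq ukr stw
Hunk 4: at line 5 remove [ahqf,eohsq,ukr] add [qxhby] -> 7 lines: pyryw mmchn mhul wiih kmq qxhby stw
Hunk 5: at line 5 remove [qxhby] add [mzuh,jnjja] -> 8 lines: pyryw mmchn mhul wiih kmq mzuh jnjja stw
Hunk 6: at line 2 remove [wiih,kmq,mzuh] add [okmnm,qyk] -> 7 lines: pyryw mmchn mhul okmnm qyk jnjja stw
Hunk 7: at line 2 remove [mhul,okmnm,qyk] add [eoa] -> 5 lines: pyryw mmchn eoa jnjja stw
Final line count: 5

Answer: 5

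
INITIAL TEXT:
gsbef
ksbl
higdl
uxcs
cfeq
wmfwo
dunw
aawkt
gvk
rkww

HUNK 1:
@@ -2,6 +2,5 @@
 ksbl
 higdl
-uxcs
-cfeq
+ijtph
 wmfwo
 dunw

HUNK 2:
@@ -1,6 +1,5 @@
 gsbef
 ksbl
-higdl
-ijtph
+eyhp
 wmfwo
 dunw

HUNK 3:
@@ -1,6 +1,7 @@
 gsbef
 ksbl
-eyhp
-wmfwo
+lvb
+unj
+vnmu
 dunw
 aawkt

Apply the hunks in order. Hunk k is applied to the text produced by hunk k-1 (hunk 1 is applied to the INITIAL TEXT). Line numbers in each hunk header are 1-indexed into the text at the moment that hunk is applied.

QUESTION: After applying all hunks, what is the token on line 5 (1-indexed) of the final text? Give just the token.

Answer: vnmu

Derivation:
Hunk 1: at line 2 remove [uxcs,cfeq] add [ijtph] -> 9 lines: gsbef ksbl higdl ijtph wmfwo dunw aawkt gvk rkww
Hunk 2: at line 1 remove [higdl,ijtph] add [eyhp] -> 8 lines: gsbef ksbl eyhp wmfwo dunw aawkt gvk rkww
Hunk 3: at line 1 remove [eyhp,wmfwo] add [lvb,unj,vnmu] -> 9 lines: gsbef ksbl lvb unj vnmu dunw aawkt gvk rkww
Final line 5: vnmu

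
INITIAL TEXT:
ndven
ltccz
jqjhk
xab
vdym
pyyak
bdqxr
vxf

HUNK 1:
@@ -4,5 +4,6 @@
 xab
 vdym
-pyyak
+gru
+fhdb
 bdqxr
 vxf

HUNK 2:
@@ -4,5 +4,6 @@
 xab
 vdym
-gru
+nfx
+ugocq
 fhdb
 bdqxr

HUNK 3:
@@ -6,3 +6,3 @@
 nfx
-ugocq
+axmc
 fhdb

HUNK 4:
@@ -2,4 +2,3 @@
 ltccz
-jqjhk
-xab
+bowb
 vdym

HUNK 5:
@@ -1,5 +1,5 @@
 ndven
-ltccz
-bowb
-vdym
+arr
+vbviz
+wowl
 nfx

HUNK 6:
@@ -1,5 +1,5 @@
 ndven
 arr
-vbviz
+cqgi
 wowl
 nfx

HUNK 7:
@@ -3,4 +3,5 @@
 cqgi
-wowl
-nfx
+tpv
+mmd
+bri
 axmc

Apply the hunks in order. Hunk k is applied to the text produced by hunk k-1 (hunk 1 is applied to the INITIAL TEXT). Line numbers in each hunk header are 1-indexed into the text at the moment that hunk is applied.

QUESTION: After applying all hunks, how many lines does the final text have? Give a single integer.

Hunk 1: at line 4 remove [pyyak] add [gru,fhdb] -> 9 lines: ndven ltccz jqjhk xab vdym gru fhdb bdqxr vxf
Hunk 2: at line 4 remove [gru] add [nfx,ugocq] -> 10 lines: ndven ltccz jqjhk xab vdym nfx ugocq fhdb bdqxr vxf
Hunk 3: at line 6 remove [ugocq] add [axmc] -> 10 lines: ndven ltccz jqjhk xab vdym nfx axmc fhdb bdqxr vxf
Hunk 4: at line 2 remove [jqjhk,xab] add [bowb] -> 9 lines: ndven ltccz bowb vdym nfx axmc fhdb bdqxr vxf
Hunk 5: at line 1 remove [ltccz,bowb,vdym] add [arr,vbviz,wowl] -> 9 lines: ndven arr vbviz wowl nfx axmc fhdb bdqxr vxf
Hunk 6: at line 1 remove [vbviz] add [cqgi] -> 9 lines: ndven arr cqgi wowl nfx axmc fhdb bdqxr vxf
Hunk 7: at line 3 remove [wowl,nfx] add [tpv,mmd,bri] -> 10 lines: ndven arr cqgi tpv mmd bri axmc fhdb bdqxr vxf
Final line count: 10

Answer: 10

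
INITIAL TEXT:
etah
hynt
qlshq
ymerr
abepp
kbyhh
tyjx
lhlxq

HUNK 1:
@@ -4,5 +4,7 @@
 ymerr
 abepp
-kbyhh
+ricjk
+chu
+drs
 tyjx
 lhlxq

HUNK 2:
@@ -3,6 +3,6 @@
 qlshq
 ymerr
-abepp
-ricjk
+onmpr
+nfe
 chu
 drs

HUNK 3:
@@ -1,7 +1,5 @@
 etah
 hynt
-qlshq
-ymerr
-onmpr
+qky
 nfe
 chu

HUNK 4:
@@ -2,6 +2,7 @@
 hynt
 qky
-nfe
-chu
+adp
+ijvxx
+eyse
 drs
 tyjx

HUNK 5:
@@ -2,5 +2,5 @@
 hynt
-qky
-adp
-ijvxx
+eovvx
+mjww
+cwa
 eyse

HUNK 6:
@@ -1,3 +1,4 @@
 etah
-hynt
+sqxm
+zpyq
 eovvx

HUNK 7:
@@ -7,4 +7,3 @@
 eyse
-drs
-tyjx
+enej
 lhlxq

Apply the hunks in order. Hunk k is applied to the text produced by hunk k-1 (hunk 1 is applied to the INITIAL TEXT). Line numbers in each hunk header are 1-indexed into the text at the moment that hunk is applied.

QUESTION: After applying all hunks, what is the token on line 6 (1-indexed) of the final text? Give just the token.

Answer: cwa

Derivation:
Hunk 1: at line 4 remove [kbyhh] add [ricjk,chu,drs] -> 10 lines: etah hynt qlshq ymerr abepp ricjk chu drs tyjx lhlxq
Hunk 2: at line 3 remove [abepp,ricjk] add [onmpr,nfe] -> 10 lines: etah hynt qlshq ymerr onmpr nfe chu drs tyjx lhlxq
Hunk 3: at line 1 remove [qlshq,ymerr,onmpr] add [qky] -> 8 lines: etah hynt qky nfe chu drs tyjx lhlxq
Hunk 4: at line 2 remove [nfe,chu] add [adp,ijvxx,eyse] -> 9 lines: etah hynt qky adp ijvxx eyse drs tyjx lhlxq
Hunk 5: at line 2 remove [qky,adp,ijvxx] add [eovvx,mjww,cwa] -> 9 lines: etah hynt eovvx mjww cwa eyse drs tyjx lhlxq
Hunk 6: at line 1 remove [hynt] add [sqxm,zpyq] -> 10 lines: etah sqxm zpyq eovvx mjww cwa eyse drs tyjx lhlxq
Hunk 7: at line 7 remove [drs,tyjx] add [enej] -> 9 lines: etah sqxm zpyq eovvx mjww cwa eyse enej lhlxq
Final line 6: cwa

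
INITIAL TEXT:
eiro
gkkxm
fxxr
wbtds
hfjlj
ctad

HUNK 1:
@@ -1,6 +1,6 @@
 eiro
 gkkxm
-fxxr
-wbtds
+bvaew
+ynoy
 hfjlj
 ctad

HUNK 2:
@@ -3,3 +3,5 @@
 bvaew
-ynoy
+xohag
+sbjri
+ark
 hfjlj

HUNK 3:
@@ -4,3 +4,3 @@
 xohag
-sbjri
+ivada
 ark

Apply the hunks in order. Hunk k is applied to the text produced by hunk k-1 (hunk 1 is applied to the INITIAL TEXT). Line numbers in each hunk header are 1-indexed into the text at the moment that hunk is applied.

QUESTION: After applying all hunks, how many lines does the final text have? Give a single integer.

Hunk 1: at line 1 remove [fxxr,wbtds] add [bvaew,ynoy] -> 6 lines: eiro gkkxm bvaew ynoy hfjlj ctad
Hunk 2: at line 3 remove [ynoy] add [xohag,sbjri,ark] -> 8 lines: eiro gkkxm bvaew xohag sbjri ark hfjlj ctad
Hunk 3: at line 4 remove [sbjri] add [ivada] -> 8 lines: eiro gkkxm bvaew xohag ivada ark hfjlj ctad
Final line count: 8

Answer: 8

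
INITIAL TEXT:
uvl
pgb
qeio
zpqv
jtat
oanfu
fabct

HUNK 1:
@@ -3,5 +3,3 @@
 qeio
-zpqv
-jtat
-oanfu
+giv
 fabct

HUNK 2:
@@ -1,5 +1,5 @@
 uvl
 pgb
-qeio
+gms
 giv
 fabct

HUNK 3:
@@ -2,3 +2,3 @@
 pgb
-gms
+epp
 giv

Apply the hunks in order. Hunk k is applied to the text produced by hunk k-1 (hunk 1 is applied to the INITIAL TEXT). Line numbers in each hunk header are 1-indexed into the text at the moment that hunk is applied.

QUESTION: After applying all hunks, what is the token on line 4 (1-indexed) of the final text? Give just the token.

Answer: giv

Derivation:
Hunk 1: at line 3 remove [zpqv,jtat,oanfu] add [giv] -> 5 lines: uvl pgb qeio giv fabct
Hunk 2: at line 1 remove [qeio] add [gms] -> 5 lines: uvl pgb gms giv fabct
Hunk 3: at line 2 remove [gms] add [epp] -> 5 lines: uvl pgb epp giv fabct
Final line 4: giv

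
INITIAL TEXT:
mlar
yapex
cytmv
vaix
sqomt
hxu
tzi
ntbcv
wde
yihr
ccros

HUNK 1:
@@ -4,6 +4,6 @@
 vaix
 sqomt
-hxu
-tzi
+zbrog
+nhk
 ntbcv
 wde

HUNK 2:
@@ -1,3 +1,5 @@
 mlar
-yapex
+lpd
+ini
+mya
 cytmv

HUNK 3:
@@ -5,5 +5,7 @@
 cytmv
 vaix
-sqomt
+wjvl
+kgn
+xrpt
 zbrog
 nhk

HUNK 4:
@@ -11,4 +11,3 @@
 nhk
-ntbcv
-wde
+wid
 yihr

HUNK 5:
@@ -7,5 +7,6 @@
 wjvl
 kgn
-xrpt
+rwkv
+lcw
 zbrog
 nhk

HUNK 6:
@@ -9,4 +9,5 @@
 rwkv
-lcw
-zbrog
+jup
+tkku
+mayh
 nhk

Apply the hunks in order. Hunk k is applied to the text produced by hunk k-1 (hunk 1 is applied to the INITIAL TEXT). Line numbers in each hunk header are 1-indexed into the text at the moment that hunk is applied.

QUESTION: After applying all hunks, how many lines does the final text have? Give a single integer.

Answer: 16

Derivation:
Hunk 1: at line 4 remove [hxu,tzi] add [zbrog,nhk] -> 11 lines: mlar yapex cytmv vaix sqomt zbrog nhk ntbcv wde yihr ccros
Hunk 2: at line 1 remove [yapex] add [lpd,ini,mya] -> 13 lines: mlar lpd ini mya cytmv vaix sqomt zbrog nhk ntbcv wde yihr ccros
Hunk 3: at line 5 remove [sqomt] add [wjvl,kgn,xrpt] -> 15 lines: mlar lpd ini mya cytmv vaix wjvl kgn xrpt zbrog nhk ntbcv wde yihr ccros
Hunk 4: at line 11 remove [ntbcv,wde] add [wid] -> 14 lines: mlar lpd ini mya cytmv vaix wjvl kgn xrpt zbrog nhk wid yihr ccros
Hunk 5: at line 7 remove [xrpt] add [rwkv,lcw] -> 15 lines: mlar lpd ini mya cytmv vaix wjvl kgn rwkv lcw zbrog nhk wid yihr ccros
Hunk 6: at line 9 remove [lcw,zbrog] add [jup,tkku,mayh] -> 16 lines: mlar lpd ini mya cytmv vaix wjvl kgn rwkv jup tkku mayh nhk wid yihr ccros
Final line count: 16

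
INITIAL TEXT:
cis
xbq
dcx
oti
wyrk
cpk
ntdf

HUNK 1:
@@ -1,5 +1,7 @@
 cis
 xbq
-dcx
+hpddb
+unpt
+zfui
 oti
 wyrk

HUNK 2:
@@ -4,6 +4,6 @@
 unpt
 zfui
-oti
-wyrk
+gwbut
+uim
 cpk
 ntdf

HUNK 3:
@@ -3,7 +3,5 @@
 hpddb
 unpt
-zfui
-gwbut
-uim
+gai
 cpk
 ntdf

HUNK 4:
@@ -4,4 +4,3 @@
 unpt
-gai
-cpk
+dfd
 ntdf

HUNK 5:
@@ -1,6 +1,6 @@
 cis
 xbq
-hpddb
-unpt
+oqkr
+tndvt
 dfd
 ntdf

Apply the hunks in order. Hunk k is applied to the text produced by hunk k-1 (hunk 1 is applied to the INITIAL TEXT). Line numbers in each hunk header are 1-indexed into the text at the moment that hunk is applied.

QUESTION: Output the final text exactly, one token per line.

Hunk 1: at line 1 remove [dcx] add [hpddb,unpt,zfui] -> 9 lines: cis xbq hpddb unpt zfui oti wyrk cpk ntdf
Hunk 2: at line 4 remove [oti,wyrk] add [gwbut,uim] -> 9 lines: cis xbq hpddb unpt zfui gwbut uim cpk ntdf
Hunk 3: at line 3 remove [zfui,gwbut,uim] add [gai] -> 7 lines: cis xbq hpddb unpt gai cpk ntdf
Hunk 4: at line 4 remove [gai,cpk] add [dfd] -> 6 lines: cis xbq hpddb unpt dfd ntdf
Hunk 5: at line 1 remove [hpddb,unpt] add [oqkr,tndvt] -> 6 lines: cis xbq oqkr tndvt dfd ntdf

Answer: cis
xbq
oqkr
tndvt
dfd
ntdf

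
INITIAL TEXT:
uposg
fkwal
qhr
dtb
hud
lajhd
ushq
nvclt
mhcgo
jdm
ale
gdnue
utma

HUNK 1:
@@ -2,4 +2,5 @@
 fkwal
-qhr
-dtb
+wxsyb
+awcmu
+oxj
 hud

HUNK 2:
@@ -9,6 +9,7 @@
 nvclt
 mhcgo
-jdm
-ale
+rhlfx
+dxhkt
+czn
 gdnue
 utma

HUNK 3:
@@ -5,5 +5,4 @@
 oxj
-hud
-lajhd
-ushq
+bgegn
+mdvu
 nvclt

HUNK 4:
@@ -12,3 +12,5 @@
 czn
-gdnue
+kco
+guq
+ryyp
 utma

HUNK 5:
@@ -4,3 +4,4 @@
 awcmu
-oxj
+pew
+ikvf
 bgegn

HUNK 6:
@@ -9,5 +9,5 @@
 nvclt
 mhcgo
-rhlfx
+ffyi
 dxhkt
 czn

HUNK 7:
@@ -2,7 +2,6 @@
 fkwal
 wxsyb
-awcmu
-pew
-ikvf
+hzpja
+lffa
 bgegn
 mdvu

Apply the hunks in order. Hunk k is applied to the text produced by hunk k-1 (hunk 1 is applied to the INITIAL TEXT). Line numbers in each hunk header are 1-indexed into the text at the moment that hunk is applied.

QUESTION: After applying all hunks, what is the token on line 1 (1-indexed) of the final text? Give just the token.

Hunk 1: at line 2 remove [qhr,dtb] add [wxsyb,awcmu,oxj] -> 14 lines: uposg fkwal wxsyb awcmu oxj hud lajhd ushq nvclt mhcgo jdm ale gdnue utma
Hunk 2: at line 9 remove [jdm,ale] add [rhlfx,dxhkt,czn] -> 15 lines: uposg fkwal wxsyb awcmu oxj hud lajhd ushq nvclt mhcgo rhlfx dxhkt czn gdnue utma
Hunk 3: at line 5 remove [hud,lajhd,ushq] add [bgegn,mdvu] -> 14 lines: uposg fkwal wxsyb awcmu oxj bgegn mdvu nvclt mhcgo rhlfx dxhkt czn gdnue utma
Hunk 4: at line 12 remove [gdnue] add [kco,guq,ryyp] -> 16 lines: uposg fkwal wxsyb awcmu oxj bgegn mdvu nvclt mhcgo rhlfx dxhkt czn kco guq ryyp utma
Hunk 5: at line 4 remove [oxj] add [pew,ikvf] -> 17 lines: uposg fkwal wxsyb awcmu pew ikvf bgegn mdvu nvclt mhcgo rhlfx dxhkt czn kco guq ryyp utma
Hunk 6: at line 9 remove [rhlfx] add [ffyi] -> 17 lines: uposg fkwal wxsyb awcmu pew ikvf bgegn mdvu nvclt mhcgo ffyi dxhkt czn kco guq ryyp utma
Hunk 7: at line 2 remove [awcmu,pew,ikvf] add [hzpja,lffa] -> 16 lines: uposg fkwal wxsyb hzpja lffa bgegn mdvu nvclt mhcgo ffyi dxhkt czn kco guq ryyp utma
Final line 1: uposg

Answer: uposg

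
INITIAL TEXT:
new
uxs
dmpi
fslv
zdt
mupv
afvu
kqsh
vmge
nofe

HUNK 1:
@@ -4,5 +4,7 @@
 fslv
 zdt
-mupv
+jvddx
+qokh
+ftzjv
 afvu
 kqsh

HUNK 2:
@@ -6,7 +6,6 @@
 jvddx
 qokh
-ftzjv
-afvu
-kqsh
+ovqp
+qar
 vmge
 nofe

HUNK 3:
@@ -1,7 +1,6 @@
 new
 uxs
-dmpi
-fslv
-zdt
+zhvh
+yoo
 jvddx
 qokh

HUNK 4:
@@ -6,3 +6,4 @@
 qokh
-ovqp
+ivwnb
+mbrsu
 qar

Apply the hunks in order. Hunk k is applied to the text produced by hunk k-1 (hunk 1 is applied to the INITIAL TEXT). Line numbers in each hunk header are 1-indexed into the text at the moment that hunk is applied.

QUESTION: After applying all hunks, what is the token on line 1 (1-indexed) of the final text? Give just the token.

Hunk 1: at line 4 remove [mupv] add [jvddx,qokh,ftzjv] -> 12 lines: new uxs dmpi fslv zdt jvddx qokh ftzjv afvu kqsh vmge nofe
Hunk 2: at line 6 remove [ftzjv,afvu,kqsh] add [ovqp,qar] -> 11 lines: new uxs dmpi fslv zdt jvddx qokh ovqp qar vmge nofe
Hunk 3: at line 1 remove [dmpi,fslv,zdt] add [zhvh,yoo] -> 10 lines: new uxs zhvh yoo jvddx qokh ovqp qar vmge nofe
Hunk 4: at line 6 remove [ovqp] add [ivwnb,mbrsu] -> 11 lines: new uxs zhvh yoo jvddx qokh ivwnb mbrsu qar vmge nofe
Final line 1: new

Answer: new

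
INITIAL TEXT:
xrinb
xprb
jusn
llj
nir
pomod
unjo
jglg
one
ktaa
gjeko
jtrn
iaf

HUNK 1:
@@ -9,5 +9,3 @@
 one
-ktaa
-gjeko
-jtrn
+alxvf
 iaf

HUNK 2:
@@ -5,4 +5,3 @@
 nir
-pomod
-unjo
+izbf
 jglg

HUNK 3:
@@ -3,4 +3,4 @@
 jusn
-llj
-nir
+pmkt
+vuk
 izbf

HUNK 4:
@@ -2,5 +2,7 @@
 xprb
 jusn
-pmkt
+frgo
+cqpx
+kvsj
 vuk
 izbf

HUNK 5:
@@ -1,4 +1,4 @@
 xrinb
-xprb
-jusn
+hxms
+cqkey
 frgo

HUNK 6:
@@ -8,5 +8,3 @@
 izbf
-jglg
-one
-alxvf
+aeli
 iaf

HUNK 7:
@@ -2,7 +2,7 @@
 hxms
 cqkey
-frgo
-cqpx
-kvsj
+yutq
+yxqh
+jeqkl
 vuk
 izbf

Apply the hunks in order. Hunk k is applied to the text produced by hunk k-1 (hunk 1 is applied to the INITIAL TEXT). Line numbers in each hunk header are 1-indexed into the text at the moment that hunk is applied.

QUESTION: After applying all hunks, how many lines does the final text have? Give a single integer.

Answer: 10

Derivation:
Hunk 1: at line 9 remove [ktaa,gjeko,jtrn] add [alxvf] -> 11 lines: xrinb xprb jusn llj nir pomod unjo jglg one alxvf iaf
Hunk 2: at line 5 remove [pomod,unjo] add [izbf] -> 10 lines: xrinb xprb jusn llj nir izbf jglg one alxvf iaf
Hunk 3: at line 3 remove [llj,nir] add [pmkt,vuk] -> 10 lines: xrinb xprb jusn pmkt vuk izbf jglg one alxvf iaf
Hunk 4: at line 2 remove [pmkt] add [frgo,cqpx,kvsj] -> 12 lines: xrinb xprb jusn frgo cqpx kvsj vuk izbf jglg one alxvf iaf
Hunk 5: at line 1 remove [xprb,jusn] add [hxms,cqkey] -> 12 lines: xrinb hxms cqkey frgo cqpx kvsj vuk izbf jglg one alxvf iaf
Hunk 6: at line 8 remove [jglg,one,alxvf] add [aeli] -> 10 lines: xrinb hxms cqkey frgo cqpx kvsj vuk izbf aeli iaf
Hunk 7: at line 2 remove [frgo,cqpx,kvsj] add [yutq,yxqh,jeqkl] -> 10 lines: xrinb hxms cqkey yutq yxqh jeqkl vuk izbf aeli iaf
Final line count: 10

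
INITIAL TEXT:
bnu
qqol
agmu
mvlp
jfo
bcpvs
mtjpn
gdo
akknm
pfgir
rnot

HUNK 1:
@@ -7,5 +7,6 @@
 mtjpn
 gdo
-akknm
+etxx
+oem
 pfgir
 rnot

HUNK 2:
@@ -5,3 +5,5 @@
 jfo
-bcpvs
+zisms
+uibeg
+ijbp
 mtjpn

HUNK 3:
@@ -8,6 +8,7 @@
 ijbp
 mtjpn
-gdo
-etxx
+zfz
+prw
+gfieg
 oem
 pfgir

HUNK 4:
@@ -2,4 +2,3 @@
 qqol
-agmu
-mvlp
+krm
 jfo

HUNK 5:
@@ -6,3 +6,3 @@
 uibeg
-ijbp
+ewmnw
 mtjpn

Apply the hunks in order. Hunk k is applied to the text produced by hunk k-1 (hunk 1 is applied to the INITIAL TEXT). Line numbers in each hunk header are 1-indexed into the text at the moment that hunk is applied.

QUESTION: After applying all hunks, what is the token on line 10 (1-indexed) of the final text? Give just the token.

Answer: prw

Derivation:
Hunk 1: at line 7 remove [akknm] add [etxx,oem] -> 12 lines: bnu qqol agmu mvlp jfo bcpvs mtjpn gdo etxx oem pfgir rnot
Hunk 2: at line 5 remove [bcpvs] add [zisms,uibeg,ijbp] -> 14 lines: bnu qqol agmu mvlp jfo zisms uibeg ijbp mtjpn gdo etxx oem pfgir rnot
Hunk 3: at line 8 remove [gdo,etxx] add [zfz,prw,gfieg] -> 15 lines: bnu qqol agmu mvlp jfo zisms uibeg ijbp mtjpn zfz prw gfieg oem pfgir rnot
Hunk 4: at line 2 remove [agmu,mvlp] add [krm] -> 14 lines: bnu qqol krm jfo zisms uibeg ijbp mtjpn zfz prw gfieg oem pfgir rnot
Hunk 5: at line 6 remove [ijbp] add [ewmnw] -> 14 lines: bnu qqol krm jfo zisms uibeg ewmnw mtjpn zfz prw gfieg oem pfgir rnot
Final line 10: prw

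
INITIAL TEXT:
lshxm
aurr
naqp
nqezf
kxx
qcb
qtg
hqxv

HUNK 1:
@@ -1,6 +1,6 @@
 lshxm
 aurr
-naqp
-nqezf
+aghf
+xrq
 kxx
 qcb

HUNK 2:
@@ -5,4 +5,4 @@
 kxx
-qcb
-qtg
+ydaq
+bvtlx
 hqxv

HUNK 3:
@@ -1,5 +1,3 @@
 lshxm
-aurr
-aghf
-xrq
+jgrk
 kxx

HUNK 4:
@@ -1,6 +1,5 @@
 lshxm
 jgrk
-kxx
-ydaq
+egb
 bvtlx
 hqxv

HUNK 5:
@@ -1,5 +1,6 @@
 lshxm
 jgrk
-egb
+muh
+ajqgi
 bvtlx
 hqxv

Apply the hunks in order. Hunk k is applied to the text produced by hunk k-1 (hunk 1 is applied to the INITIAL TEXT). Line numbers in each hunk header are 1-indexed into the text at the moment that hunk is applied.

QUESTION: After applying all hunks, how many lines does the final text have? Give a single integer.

Hunk 1: at line 1 remove [naqp,nqezf] add [aghf,xrq] -> 8 lines: lshxm aurr aghf xrq kxx qcb qtg hqxv
Hunk 2: at line 5 remove [qcb,qtg] add [ydaq,bvtlx] -> 8 lines: lshxm aurr aghf xrq kxx ydaq bvtlx hqxv
Hunk 3: at line 1 remove [aurr,aghf,xrq] add [jgrk] -> 6 lines: lshxm jgrk kxx ydaq bvtlx hqxv
Hunk 4: at line 1 remove [kxx,ydaq] add [egb] -> 5 lines: lshxm jgrk egb bvtlx hqxv
Hunk 5: at line 1 remove [egb] add [muh,ajqgi] -> 6 lines: lshxm jgrk muh ajqgi bvtlx hqxv
Final line count: 6

Answer: 6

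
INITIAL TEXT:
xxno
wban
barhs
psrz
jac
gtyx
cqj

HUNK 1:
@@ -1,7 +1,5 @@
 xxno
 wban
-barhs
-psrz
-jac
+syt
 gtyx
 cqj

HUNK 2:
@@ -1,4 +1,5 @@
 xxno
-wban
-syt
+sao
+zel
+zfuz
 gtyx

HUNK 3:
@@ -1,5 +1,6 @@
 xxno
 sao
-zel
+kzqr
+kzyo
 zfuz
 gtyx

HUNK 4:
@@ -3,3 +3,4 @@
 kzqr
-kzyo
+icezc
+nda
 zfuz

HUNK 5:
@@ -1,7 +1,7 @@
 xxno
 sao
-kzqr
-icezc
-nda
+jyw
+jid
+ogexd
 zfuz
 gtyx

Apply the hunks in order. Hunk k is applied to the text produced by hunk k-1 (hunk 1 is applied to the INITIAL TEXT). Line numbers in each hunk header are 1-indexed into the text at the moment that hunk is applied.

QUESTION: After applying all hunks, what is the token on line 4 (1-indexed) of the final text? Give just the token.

Hunk 1: at line 1 remove [barhs,psrz,jac] add [syt] -> 5 lines: xxno wban syt gtyx cqj
Hunk 2: at line 1 remove [wban,syt] add [sao,zel,zfuz] -> 6 lines: xxno sao zel zfuz gtyx cqj
Hunk 3: at line 1 remove [zel] add [kzqr,kzyo] -> 7 lines: xxno sao kzqr kzyo zfuz gtyx cqj
Hunk 4: at line 3 remove [kzyo] add [icezc,nda] -> 8 lines: xxno sao kzqr icezc nda zfuz gtyx cqj
Hunk 5: at line 1 remove [kzqr,icezc,nda] add [jyw,jid,ogexd] -> 8 lines: xxno sao jyw jid ogexd zfuz gtyx cqj
Final line 4: jid

Answer: jid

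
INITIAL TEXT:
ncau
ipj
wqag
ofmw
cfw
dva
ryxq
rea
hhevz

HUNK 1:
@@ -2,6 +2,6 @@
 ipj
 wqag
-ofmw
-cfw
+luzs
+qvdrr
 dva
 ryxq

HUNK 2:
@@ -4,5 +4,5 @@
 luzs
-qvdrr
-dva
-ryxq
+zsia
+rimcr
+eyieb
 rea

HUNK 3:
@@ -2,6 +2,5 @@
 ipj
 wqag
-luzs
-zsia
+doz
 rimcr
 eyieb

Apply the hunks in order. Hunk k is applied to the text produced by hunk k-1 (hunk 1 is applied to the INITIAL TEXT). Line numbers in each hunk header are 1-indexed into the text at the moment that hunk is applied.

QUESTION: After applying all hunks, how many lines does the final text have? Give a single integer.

Answer: 8

Derivation:
Hunk 1: at line 2 remove [ofmw,cfw] add [luzs,qvdrr] -> 9 lines: ncau ipj wqag luzs qvdrr dva ryxq rea hhevz
Hunk 2: at line 4 remove [qvdrr,dva,ryxq] add [zsia,rimcr,eyieb] -> 9 lines: ncau ipj wqag luzs zsia rimcr eyieb rea hhevz
Hunk 3: at line 2 remove [luzs,zsia] add [doz] -> 8 lines: ncau ipj wqag doz rimcr eyieb rea hhevz
Final line count: 8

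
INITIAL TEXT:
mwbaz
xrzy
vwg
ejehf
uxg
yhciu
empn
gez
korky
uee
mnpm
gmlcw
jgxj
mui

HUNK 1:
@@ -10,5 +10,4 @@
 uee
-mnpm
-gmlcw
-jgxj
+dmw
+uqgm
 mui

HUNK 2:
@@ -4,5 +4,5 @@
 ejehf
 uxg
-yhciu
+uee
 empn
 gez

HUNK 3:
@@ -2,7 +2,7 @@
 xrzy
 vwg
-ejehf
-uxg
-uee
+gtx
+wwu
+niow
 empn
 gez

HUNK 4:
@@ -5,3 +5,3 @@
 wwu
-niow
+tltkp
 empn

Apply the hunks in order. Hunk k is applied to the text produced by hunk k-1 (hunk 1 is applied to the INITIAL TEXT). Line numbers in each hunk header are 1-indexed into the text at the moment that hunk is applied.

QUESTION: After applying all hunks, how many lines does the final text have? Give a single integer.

Answer: 13

Derivation:
Hunk 1: at line 10 remove [mnpm,gmlcw,jgxj] add [dmw,uqgm] -> 13 lines: mwbaz xrzy vwg ejehf uxg yhciu empn gez korky uee dmw uqgm mui
Hunk 2: at line 4 remove [yhciu] add [uee] -> 13 lines: mwbaz xrzy vwg ejehf uxg uee empn gez korky uee dmw uqgm mui
Hunk 3: at line 2 remove [ejehf,uxg,uee] add [gtx,wwu,niow] -> 13 lines: mwbaz xrzy vwg gtx wwu niow empn gez korky uee dmw uqgm mui
Hunk 4: at line 5 remove [niow] add [tltkp] -> 13 lines: mwbaz xrzy vwg gtx wwu tltkp empn gez korky uee dmw uqgm mui
Final line count: 13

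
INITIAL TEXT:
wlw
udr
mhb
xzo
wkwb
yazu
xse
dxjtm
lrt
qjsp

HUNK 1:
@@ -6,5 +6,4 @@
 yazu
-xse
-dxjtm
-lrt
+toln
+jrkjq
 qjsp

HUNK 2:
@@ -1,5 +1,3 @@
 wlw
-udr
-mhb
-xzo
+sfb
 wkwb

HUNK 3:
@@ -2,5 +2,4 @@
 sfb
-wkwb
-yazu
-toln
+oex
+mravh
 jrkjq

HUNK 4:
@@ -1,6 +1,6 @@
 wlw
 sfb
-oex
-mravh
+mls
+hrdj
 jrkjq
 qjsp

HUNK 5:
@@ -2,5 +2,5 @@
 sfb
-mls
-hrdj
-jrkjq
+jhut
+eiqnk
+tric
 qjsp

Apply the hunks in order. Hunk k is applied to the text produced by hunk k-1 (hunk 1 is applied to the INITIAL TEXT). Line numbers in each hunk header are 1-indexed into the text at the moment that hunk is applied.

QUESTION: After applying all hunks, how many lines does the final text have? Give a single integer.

Answer: 6

Derivation:
Hunk 1: at line 6 remove [xse,dxjtm,lrt] add [toln,jrkjq] -> 9 lines: wlw udr mhb xzo wkwb yazu toln jrkjq qjsp
Hunk 2: at line 1 remove [udr,mhb,xzo] add [sfb] -> 7 lines: wlw sfb wkwb yazu toln jrkjq qjsp
Hunk 3: at line 2 remove [wkwb,yazu,toln] add [oex,mravh] -> 6 lines: wlw sfb oex mravh jrkjq qjsp
Hunk 4: at line 1 remove [oex,mravh] add [mls,hrdj] -> 6 lines: wlw sfb mls hrdj jrkjq qjsp
Hunk 5: at line 2 remove [mls,hrdj,jrkjq] add [jhut,eiqnk,tric] -> 6 lines: wlw sfb jhut eiqnk tric qjsp
Final line count: 6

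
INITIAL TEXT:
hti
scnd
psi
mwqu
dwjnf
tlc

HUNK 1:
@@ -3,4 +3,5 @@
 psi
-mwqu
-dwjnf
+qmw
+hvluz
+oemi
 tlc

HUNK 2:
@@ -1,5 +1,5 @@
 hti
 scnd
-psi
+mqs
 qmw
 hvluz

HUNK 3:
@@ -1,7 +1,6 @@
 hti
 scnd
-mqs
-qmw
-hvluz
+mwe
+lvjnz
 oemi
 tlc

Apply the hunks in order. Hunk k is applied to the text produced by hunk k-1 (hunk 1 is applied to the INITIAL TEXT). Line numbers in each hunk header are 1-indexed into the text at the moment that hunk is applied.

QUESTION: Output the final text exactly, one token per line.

Answer: hti
scnd
mwe
lvjnz
oemi
tlc

Derivation:
Hunk 1: at line 3 remove [mwqu,dwjnf] add [qmw,hvluz,oemi] -> 7 lines: hti scnd psi qmw hvluz oemi tlc
Hunk 2: at line 1 remove [psi] add [mqs] -> 7 lines: hti scnd mqs qmw hvluz oemi tlc
Hunk 3: at line 1 remove [mqs,qmw,hvluz] add [mwe,lvjnz] -> 6 lines: hti scnd mwe lvjnz oemi tlc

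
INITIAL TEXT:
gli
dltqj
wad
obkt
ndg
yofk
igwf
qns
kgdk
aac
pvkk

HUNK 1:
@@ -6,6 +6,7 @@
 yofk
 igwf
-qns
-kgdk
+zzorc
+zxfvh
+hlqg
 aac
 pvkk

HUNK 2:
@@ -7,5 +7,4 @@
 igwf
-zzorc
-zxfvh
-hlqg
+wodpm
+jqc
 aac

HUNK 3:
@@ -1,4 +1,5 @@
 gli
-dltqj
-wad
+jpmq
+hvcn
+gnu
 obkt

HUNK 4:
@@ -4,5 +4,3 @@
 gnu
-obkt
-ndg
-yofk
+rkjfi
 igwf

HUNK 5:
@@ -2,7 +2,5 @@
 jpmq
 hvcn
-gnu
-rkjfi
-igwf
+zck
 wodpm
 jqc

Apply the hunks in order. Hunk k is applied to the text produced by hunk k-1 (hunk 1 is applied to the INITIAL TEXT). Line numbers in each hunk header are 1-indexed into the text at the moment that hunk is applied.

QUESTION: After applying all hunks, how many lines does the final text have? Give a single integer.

Answer: 8

Derivation:
Hunk 1: at line 6 remove [qns,kgdk] add [zzorc,zxfvh,hlqg] -> 12 lines: gli dltqj wad obkt ndg yofk igwf zzorc zxfvh hlqg aac pvkk
Hunk 2: at line 7 remove [zzorc,zxfvh,hlqg] add [wodpm,jqc] -> 11 lines: gli dltqj wad obkt ndg yofk igwf wodpm jqc aac pvkk
Hunk 3: at line 1 remove [dltqj,wad] add [jpmq,hvcn,gnu] -> 12 lines: gli jpmq hvcn gnu obkt ndg yofk igwf wodpm jqc aac pvkk
Hunk 4: at line 4 remove [obkt,ndg,yofk] add [rkjfi] -> 10 lines: gli jpmq hvcn gnu rkjfi igwf wodpm jqc aac pvkk
Hunk 5: at line 2 remove [gnu,rkjfi,igwf] add [zck] -> 8 lines: gli jpmq hvcn zck wodpm jqc aac pvkk
Final line count: 8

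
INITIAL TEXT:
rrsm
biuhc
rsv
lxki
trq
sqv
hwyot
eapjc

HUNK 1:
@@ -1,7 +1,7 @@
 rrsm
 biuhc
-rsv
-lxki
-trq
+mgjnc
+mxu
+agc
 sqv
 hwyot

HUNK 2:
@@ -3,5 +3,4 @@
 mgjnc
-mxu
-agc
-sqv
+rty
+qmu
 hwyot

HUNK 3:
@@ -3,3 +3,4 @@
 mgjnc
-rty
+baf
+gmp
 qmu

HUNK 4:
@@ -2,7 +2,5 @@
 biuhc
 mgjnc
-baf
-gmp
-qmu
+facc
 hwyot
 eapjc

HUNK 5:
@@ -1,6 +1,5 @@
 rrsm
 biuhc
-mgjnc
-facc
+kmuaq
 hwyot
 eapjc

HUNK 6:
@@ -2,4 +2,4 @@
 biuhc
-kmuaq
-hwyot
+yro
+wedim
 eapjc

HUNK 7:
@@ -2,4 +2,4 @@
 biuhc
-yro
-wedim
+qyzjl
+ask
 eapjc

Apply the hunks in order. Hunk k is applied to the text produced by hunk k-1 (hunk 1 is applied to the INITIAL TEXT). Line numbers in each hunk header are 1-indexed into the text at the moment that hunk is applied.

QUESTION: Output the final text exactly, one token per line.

Answer: rrsm
biuhc
qyzjl
ask
eapjc

Derivation:
Hunk 1: at line 1 remove [rsv,lxki,trq] add [mgjnc,mxu,agc] -> 8 lines: rrsm biuhc mgjnc mxu agc sqv hwyot eapjc
Hunk 2: at line 3 remove [mxu,agc,sqv] add [rty,qmu] -> 7 lines: rrsm biuhc mgjnc rty qmu hwyot eapjc
Hunk 3: at line 3 remove [rty] add [baf,gmp] -> 8 lines: rrsm biuhc mgjnc baf gmp qmu hwyot eapjc
Hunk 4: at line 2 remove [baf,gmp,qmu] add [facc] -> 6 lines: rrsm biuhc mgjnc facc hwyot eapjc
Hunk 5: at line 1 remove [mgjnc,facc] add [kmuaq] -> 5 lines: rrsm biuhc kmuaq hwyot eapjc
Hunk 6: at line 2 remove [kmuaq,hwyot] add [yro,wedim] -> 5 lines: rrsm biuhc yro wedim eapjc
Hunk 7: at line 2 remove [yro,wedim] add [qyzjl,ask] -> 5 lines: rrsm biuhc qyzjl ask eapjc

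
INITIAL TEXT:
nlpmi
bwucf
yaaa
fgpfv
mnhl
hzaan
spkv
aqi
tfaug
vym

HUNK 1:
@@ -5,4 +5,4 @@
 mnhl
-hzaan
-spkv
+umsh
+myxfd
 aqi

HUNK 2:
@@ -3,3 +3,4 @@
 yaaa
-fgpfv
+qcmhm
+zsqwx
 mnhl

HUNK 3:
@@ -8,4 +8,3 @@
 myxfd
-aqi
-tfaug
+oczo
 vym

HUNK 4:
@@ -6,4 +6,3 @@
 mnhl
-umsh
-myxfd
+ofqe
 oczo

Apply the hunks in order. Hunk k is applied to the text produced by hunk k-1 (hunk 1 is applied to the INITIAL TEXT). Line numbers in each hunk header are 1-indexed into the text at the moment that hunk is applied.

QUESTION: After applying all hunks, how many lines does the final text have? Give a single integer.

Answer: 9

Derivation:
Hunk 1: at line 5 remove [hzaan,spkv] add [umsh,myxfd] -> 10 lines: nlpmi bwucf yaaa fgpfv mnhl umsh myxfd aqi tfaug vym
Hunk 2: at line 3 remove [fgpfv] add [qcmhm,zsqwx] -> 11 lines: nlpmi bwucf yaaa qcmhm zsqwx mnhl umsh myxfd aqi tfaug vym
Hunk 3: at line 8 remove [aqi,tfaug] add [oczo] -> 10 lines: nlpmi bwucf yaaa qcmhm zsqwx mnhl umsh myxfd oczo vym
Hunk 4: at line 6 remove [umsh,myxfd] add [ofqe] -> 9 lines: nlpmi bwucf yaaa qcmhm zsqwx mnhl ofqe oczo vym
Final line count: 9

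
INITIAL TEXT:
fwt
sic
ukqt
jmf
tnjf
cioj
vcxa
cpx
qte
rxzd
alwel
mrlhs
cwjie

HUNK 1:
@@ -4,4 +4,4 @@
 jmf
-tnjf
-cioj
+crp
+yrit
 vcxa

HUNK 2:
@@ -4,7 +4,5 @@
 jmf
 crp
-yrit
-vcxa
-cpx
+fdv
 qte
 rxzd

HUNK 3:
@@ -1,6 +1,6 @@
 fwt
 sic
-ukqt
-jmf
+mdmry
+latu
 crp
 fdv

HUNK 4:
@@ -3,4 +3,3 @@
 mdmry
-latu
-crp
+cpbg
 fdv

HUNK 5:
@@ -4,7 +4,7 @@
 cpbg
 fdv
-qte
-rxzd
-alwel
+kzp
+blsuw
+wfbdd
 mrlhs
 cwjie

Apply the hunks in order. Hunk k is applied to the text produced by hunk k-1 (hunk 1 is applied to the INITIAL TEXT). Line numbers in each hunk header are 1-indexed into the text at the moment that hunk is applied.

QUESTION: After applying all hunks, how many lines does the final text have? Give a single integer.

Hunk 1: at line 4 remove [tnjf,cioj] add [crp,yrit] -> 13 lines: fwt sic ukqt jmf crp yrit vcxa cpx qte rxzd alwel mrlhs cwjie
Hunk 2: at line 4 remove [yrit,vcxa,cpx] add [fdv] -> 11 lines: fwt sic ukqt jmf crp fdv qte rxzd alwel mrlhs cwjie
Hunk 3: at line 1 remove [ukqt,jmf] add [mdmry,latu] -> 11 lines: fwt sic mdmry latu crp fdv qte rxzd alwel mrlhs cwjie
Hunk 4: at line 3 remove [latu,crp] add [cpbg] -> 10 lines: fwt sic mdmry cpbg fdv qte rxzd alwel mrlhs cwjie
Hunk 5: at line 4 remove [qte,rxzd,alwel] add [kzp,blsuw,wfbdd] -> 10 lines: fwt sic mdmry cpbg fdv kzp blsuw wfbdd mrlhs cwjie
Final line count: 10

Answer: 10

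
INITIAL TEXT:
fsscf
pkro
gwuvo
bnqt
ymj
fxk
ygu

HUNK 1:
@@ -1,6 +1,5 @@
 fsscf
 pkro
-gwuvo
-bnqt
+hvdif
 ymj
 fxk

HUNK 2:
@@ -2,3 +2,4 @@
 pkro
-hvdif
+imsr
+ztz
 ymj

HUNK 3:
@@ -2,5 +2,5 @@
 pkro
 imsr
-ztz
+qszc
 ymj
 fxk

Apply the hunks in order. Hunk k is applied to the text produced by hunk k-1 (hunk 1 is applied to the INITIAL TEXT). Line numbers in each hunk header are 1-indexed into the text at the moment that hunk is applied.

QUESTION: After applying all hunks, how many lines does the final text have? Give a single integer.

Hunk 1: at line 1 remove [gwuvo,bnqt] add [hvdif] -> 6 lines: fsscf pkro hvdif ymj fxk ygu
Hunk 2: at line 2 remove [hvdif] add [imsr,ztz] -> 7 lines: fsscf pkro imsr ztz ymj fxk ygu
Hunk 3: at line 2 remove [ztz] add [qszc] -> 7 lines: fsscf pkro imsr qszc ymj fxk ygu
Final line count: 7

Answer: 7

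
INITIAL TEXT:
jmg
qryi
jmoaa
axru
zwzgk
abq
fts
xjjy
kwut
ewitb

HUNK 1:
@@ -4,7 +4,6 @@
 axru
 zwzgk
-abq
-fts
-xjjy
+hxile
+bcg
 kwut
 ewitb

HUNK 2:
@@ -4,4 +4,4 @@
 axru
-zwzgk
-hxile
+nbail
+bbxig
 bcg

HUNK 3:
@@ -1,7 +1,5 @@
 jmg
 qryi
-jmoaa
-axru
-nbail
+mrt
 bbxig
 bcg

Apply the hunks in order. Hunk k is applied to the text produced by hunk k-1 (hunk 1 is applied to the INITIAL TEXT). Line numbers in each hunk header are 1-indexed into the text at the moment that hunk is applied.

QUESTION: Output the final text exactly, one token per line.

Hunk 1: at line 4 remove [abq,fts,xjjy] add [hxile,bcg] -> 9 lines: jmg qryi jmoaa axru zwzgk hxile bcg kwut ewitb
Hunk 2: at line 4 remove [zwzgk,hxile] add [nbail,bbxig] -> 9 lines: jmg qryi jmoaa axru nbail bbxig bcg kwut ewitb
Hunk 3: at line 1 remove [jmoaa,axru,nbail] add [mrt] -> 7 lines: jmg qryi mrt bbxig bcg kwut ewitb

Answer: jmg
qryi
mrt
bbxig
bcg
kwut
ewitb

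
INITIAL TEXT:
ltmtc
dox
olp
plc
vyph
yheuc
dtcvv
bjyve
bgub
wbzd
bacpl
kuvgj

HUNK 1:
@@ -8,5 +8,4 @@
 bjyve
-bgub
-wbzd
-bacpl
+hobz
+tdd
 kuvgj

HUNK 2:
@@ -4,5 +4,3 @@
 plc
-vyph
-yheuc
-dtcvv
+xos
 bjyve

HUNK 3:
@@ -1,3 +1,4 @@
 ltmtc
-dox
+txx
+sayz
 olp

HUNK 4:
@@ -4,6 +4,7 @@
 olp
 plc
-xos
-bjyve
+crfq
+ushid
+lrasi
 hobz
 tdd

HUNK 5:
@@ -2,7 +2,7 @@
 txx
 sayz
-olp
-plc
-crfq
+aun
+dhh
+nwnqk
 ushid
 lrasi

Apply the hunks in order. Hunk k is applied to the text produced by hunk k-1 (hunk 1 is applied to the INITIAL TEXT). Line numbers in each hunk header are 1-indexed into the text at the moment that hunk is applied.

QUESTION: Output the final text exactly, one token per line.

Hunk 1: at line 8 remove [bgub,wbzd,bacpl] add [hobz,tdd] -> 11 lines: ltmtc dox olp plc vyph yheuc dtcvv bjyve hobz tdd kuvgj
Hunk 2: at line 4 remove [vyph,yheuc,dtcvv] add [xos] -> 9 lines: ltmtc dox olp plc xos bjyve hobz tdd kuvgj
Hunk 3: at line 1 remove [dox] add [txx,sayz] -> 10 lines: ltmtc txx sayz olp plc xos bjyve hobz tdd kuvgj
Hunk 4: at line 4 remove [xos,bjyve] add [crfq,ushid,lrasi] -> 11 lines: ltmtc txx sayz olp plc crfq ushid lrasi hobz tdd kuvgj
Hunk 5: at line 2 remove [olp,plc,crfq] add [aun,dhh,nwnqk] -> 11 lines: ltmtc txx sayz aun dhh nwnqk ushid lrasi hobz tdd kuvgj

Answer: ltmtc
txx
sayz
aun
dhh
nwnqk
ushid
lrasi
hobz
tdd
kuvgj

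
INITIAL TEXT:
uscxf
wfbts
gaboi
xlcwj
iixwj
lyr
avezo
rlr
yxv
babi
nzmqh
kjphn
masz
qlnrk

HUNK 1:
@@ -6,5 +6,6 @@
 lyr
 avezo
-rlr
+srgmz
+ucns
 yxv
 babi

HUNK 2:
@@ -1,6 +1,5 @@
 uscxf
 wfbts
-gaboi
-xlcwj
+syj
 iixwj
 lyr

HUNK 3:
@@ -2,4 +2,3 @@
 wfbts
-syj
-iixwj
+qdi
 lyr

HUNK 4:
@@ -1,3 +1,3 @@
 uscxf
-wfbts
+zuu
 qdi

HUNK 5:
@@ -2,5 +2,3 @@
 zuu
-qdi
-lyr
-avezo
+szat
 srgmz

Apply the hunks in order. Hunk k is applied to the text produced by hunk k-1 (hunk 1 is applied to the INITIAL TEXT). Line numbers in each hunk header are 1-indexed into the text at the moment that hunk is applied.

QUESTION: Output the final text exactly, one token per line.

Answer: uscxf
zuu
szat
srgmz
ucns
yxv
babi
nzmqh
kjphn
masz
qlnrk

Derivation:
Hunk 1: at line 6 remove [rlr] add [srgmz,ucns] -> 15 lines: uscxf wfbts gaboi xlcwj iixwj lyr avezo srgmz ucns yxv babi nzmqh kjphn masz qlnrk
Hunk 2: at line 1 remove [gaboi,xlcwj] add [syj] -> 14 lines: uscxf wfbts syj iixwj lyr avezo srgmz ucns yxv babi nzmqh kjphn masz qlnrk
Hunk 3: at line 2 remove [syj,iixwj] add [qdi] -> 13 lines: uscxf wfbts qdi lyr avezo srgmz ucns yxv babi nzmqh kjphn masz qlnrk
Hunk 4: at line 1 remove [wfbts] add [zuu] -> 13 lines: uscxf zuu qdi lyr avezo srgmz ucns yxv babi nzmqh kjphn masz qlnrk
Hunk 5: at line 2 remove [qdi,lyr,avezo] add [szat] -> 11 lines: uscxf zuu szat srgmz ucns yxv babi nzmqh kjphn masz qlnrk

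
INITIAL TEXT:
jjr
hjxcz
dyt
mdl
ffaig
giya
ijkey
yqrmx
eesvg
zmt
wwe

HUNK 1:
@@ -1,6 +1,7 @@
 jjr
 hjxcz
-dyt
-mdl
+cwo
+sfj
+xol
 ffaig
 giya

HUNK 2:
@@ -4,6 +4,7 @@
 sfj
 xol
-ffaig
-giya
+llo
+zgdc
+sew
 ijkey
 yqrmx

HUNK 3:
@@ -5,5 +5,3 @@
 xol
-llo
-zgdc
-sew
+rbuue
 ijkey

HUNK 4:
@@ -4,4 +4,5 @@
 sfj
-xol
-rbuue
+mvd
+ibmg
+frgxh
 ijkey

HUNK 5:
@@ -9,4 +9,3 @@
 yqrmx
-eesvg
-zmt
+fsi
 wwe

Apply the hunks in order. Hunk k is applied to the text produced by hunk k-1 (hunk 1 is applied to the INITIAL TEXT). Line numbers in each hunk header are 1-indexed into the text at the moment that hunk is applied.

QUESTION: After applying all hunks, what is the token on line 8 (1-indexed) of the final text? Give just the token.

Hunk 1: at line 1 remove [dyt,mdl] add [cwo,sfj,xol] -> 12 lines: jjr hjxcz cwo sfj xol ffaig giya ijkey yqrmx eesvg zmt wwe
Hunk 2: at line 4 remove [ffaig,giya] add [llo,zgdc,sew] -> 13 lines: jjr hjxcz cwo sfj xol llo zgdc sew ijkey yqrmx eesvg zmt wwe
Hunk 3: at line 5 remove [llo,zgdc,sew] add [rbuue] -> 11 lines: jjr hjxcz cwo sfj xol rbuue ijkey yqrmx eesvg zmt wwe
Hunk 4: at line 4 remove [xol,rbuue] add [mvd,ibmg,frgxh] -> 12 lines: jjr hjxcz cwo sfj mvd ibmg frgxh ijkey yqrmx eesvg zmt wwe
Hunk 5: at line 9 remove [eesvg,zmt] add [fsi] -> 11 lines: jjr hjxcz cwo sfj mvd ibmg frgxh ijkey yqrmx fsi wwe
Final line 8: ijkey

Answer: ijkey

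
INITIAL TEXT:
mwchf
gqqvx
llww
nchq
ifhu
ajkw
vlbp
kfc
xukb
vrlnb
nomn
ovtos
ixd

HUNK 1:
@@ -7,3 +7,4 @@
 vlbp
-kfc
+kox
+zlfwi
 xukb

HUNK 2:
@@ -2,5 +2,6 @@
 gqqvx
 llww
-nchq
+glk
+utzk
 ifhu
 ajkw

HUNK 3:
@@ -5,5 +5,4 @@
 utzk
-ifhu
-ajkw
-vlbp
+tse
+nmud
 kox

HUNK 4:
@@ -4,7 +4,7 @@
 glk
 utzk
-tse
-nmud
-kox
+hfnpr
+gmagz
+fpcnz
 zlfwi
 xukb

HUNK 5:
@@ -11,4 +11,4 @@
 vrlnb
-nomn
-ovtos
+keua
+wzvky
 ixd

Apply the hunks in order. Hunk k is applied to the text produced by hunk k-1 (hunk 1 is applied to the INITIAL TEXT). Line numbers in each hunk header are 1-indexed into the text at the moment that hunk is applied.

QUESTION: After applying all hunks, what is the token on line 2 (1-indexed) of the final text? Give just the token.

Answer: gqqvx

Derivation:
Hunk 1: at line 7 remove [kfc] add [kox,zlfwi] -> 14 lines: mwchf gqqvx llww nchq ifhu ajkw vlbp kox zlfwi xukb vrlnb nomn ovtos ixd
Hunk 2: at line 2 remove [nchq] add [glk,utzk] -> 15 lines: mwchf gqqvx llww glk utzk ifhu ajkw vlbp kox zlfwi xukb vrlnb nomn ovtos ixd
Hunk 3: at line 5 remove [ifhu,ajkw,vlbp] add [tse,nmud] -> 14 lines: mwchf gqqvx llww glk utzk tse nmud kox zlfwi xukb vrlnb nomn ovtos ixd
Hunk 4: at line 4 remove [tse,nmud,kox] add [hfnpr,gmagz,fpcnz] -> 14 lines: mwchf gqqvx llww glk utzk hfnpr gmagz fpcnz zlfwi xukb vrlnb nomn ovtos ixd
Hunk 5: at line 11 remove [nomn,ovtos] add [keua,wzvky] -> 14 lines: mwchf gqqvx llww glk utzk hfnpr gmagz fpcnz zlfwi xukb vrlnb keua wzvky ixd
Final line 2: gqqvx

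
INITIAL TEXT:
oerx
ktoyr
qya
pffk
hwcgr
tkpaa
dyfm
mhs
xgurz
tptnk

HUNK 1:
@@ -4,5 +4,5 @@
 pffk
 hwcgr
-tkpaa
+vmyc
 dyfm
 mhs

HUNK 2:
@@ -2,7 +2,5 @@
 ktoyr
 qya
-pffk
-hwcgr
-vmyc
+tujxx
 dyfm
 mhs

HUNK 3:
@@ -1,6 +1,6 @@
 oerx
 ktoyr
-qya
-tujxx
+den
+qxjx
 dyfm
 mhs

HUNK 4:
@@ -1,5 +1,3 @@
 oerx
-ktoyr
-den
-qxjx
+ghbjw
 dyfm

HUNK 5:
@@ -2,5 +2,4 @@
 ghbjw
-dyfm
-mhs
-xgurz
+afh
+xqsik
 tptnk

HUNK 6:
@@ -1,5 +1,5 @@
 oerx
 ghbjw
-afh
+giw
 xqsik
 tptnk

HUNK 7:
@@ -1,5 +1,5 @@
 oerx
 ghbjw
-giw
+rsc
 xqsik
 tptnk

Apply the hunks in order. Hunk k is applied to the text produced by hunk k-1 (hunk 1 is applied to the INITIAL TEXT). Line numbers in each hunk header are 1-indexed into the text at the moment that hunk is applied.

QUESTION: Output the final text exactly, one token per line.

Answer: oerx
ghbjw
rsc
xqsik
tptnk

Derivation:
Hunk 1: at line 4 remove [tkpaa] add [vmyc] -> 10 lines: oerx ktoyr qya pffk hwcgr vmyc dyfm mhs xgurz tptnk
Hunk 2: at line 2 remove [pffk,hwcgr,vmyc] add [tujxx] -> 8 lines: oerx ktoyr qya tujxx dyfm mhs xgurz tptnk
Hunk 3: at line 1 remove [qya,tujxx] add [den,qxjx] -> 8 lines: oerx ktoyr den qxjx dyfm mhs xgurz tptnk
Hunk 4: at line 1 remove [ktoyr,den,qxjx] add [ghbjw] -> 6 lines: oerx ghbjw dyfm mhs xgurz tptnk
Hunk 5: at line 2 remove [dyfm,mhs,xgurz] add [afh,xqsik] -> 5 lines: oerx ghbjw afh xqsik tptnk
Hunk 6: at line 1 remove [afh] add [giw] -> 5 lines: oerx ghbjw giw xqsik tptnk
Hunk 7: at line 1 remove [giw] add [rsc] -> 5 lines: oerx ghbjw rsc xqsik tptnk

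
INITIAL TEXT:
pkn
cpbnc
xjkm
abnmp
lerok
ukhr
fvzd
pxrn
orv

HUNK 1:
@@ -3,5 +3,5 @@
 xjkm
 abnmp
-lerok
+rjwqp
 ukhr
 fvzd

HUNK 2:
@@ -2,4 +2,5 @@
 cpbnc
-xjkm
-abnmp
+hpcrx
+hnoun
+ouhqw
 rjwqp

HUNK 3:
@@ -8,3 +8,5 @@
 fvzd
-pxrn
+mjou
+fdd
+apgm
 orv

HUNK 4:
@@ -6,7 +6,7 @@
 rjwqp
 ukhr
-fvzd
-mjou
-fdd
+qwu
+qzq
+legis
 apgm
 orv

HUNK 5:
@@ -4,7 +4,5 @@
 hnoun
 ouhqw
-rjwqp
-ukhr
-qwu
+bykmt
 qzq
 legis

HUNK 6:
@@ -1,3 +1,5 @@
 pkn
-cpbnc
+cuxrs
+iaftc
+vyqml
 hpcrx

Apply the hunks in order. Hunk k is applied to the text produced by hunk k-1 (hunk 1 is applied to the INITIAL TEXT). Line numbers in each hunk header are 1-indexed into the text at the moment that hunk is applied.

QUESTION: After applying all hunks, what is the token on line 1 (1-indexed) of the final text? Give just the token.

Hunk 1: at line 3 remove [lerok] add [rjwqp] -> 9 lines: pkn cpbnc xjkm abnmp rjwqp ukhr fvzd pxrn orv
Hunk 2: at line 2 remove [xjkm,abnmp] add [hpcrx,hnoun,ouhqw] -> 10 lines: pkn cpbnc hpcrx hnoun ouhqw rjwqp ukhr fvzd pxrn orv
Hunk 3: at line 8 remove [pxrn] add [mjou,fdd,apgm] -> 12 lines: pkn cpbnc hpcrx hnoun ouhqw rjwqp ukhr fvzd mjou fdd apgm orv
Hunk 4: at line 6 remove [fvzd,mjou,fdd] add [qwu,qzq,legis] -> 12 lines: pkn cpbnc hpcrx hnoun ouhqw rjwqp ukhr qwu qzq legis apgm orv
Hunk 5: at line 4 remove [rjwqp,ukhr,qwu] add [bykmt] -> 10 lines: pkn cpbnc hpcrx hnoun ouhqw bykmt qzq legis apgm orv
Hunk 6: at line 1 remove [cpbnc] add [cuxrs,iaftc,vyqml] -> 12 lines: pkn cuxrs iaftc vyqml hpcrx hnoun ouhqw bykmt qzq legis apgm orv
Final line 1: pkn

Answer: pkn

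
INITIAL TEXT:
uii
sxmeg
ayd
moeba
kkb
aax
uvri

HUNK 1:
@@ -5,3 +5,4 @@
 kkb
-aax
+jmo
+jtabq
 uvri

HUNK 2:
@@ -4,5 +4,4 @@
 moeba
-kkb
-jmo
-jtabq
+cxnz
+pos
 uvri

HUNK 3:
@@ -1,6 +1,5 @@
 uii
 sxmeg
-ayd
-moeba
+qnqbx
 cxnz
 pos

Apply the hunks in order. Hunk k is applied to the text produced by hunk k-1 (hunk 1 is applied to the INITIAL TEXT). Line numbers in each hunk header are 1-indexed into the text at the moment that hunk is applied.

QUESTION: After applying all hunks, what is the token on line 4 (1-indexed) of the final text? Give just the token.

Answer: cxnz

Derivation:
Hunk 1: at line 5 remove [aax] add [jmo,jtabq] -> 8 lines: uii sxmeg ayd moeba kkb jmo jtabq uvri
Hunk 2: at line 4 remove [kkb,jmo,jtabq] add [cxnz,pos] -> 7 lines: uii sxmeg ayd moeba cxnz pos uvri
Hunk 3: at line 1 remove [ayd,moeba] add [qnqbx] -> 6 lines: uii sxmeg qnqbx cxnz pos uvri
Final line 4: cxnz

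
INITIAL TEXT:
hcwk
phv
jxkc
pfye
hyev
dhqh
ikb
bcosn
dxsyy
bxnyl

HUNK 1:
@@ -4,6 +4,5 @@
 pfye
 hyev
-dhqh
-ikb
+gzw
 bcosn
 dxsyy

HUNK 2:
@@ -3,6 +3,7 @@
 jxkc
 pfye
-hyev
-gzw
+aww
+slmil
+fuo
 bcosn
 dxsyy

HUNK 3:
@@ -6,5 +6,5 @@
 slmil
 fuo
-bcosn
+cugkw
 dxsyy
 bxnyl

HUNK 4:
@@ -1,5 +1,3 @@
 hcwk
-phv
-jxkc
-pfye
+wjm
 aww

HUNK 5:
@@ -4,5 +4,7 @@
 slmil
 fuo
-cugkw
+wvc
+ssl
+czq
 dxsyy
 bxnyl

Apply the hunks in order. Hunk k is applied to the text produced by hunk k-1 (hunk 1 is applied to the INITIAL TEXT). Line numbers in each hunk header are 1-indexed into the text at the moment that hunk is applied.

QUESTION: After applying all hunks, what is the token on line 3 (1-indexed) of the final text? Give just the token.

Answer: aww

Derivation:
Hunk 1: at line 4 remove [dhqh,ikb] add [gzw] -> 9 lines: hcwk phv jxkc pfye hyev gzw bcosn dxsyy bxnyl
Hunk 2: at line 3 remove [hyev,gzw] add [aww,slmil,fuo] -> 10 lines: hcwk phv jxkc pfye aww slmil fuo bcosn dxsyy bxnyl
Hunk 3: at line 6 remove [bcosn] add [cugkw] -> 10 lines: hcwk phv jxkc pfye aww slmil fuo cugkw dxsyy bxnyl
Hunk 4: at line 1 remove [phv,jxkc,pfye] add [wjm] -> 8 lines: hcwk wjm aww slmil fuo cugkw dxsyy bxnyl
Hunk 5: at line 4 remove [cugkw] add [wvc,ssl,czq] -> 10 lines: hcwk wjm aww slmil fuo wvc ssl czq dxsyy bxnyl
Final line 3: aww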